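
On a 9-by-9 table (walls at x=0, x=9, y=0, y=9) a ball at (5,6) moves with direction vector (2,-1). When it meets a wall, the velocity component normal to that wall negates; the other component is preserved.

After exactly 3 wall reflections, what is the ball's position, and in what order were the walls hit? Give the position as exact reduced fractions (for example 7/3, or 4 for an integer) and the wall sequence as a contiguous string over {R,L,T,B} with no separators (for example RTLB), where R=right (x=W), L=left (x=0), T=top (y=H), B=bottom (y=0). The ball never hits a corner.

1. t=2 → R at (9,4); v=(-2,-1)
2. t=4 → B at (1,0); v=(-2,1)
3. t=1/2 → L at (0,1/2); v=(2,1)

Final position: (0,1/2)
Wall sequence: RBL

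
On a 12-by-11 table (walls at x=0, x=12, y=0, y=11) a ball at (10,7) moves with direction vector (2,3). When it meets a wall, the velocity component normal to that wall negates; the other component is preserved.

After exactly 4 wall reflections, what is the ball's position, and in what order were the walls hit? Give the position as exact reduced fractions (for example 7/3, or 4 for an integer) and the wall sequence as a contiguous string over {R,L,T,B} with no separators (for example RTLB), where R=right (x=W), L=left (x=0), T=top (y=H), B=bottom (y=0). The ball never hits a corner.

1. t=1 → R at (12,10); v=(-2,3)
2. t=1/3 → T at (34/3,11); v=(-2,-3)
3. t=11/3 → B at (4,0); v=(-2,3)
4. t=2 → L at (0,6); v=(2,3)

Final position: (0,6)
Wall sequence: RTBL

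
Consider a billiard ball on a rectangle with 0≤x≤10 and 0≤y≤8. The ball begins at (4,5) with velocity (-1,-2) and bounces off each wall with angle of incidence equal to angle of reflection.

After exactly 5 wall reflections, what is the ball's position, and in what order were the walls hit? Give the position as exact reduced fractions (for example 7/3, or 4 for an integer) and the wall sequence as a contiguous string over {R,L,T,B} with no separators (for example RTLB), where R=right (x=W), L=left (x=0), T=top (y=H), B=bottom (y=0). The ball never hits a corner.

Final position: (10,7)
Wall sequence: BLTBR

1. t=5/2 → B at (3/2,0); v=(-1,2)
2. t=3/2 → L at (0,3); v=(1,2)
3. t=5/2 → T at (5/2,8); v=(1,-2)
4. t=4 → B at (13/2,0); v=(1,2)
5. t=7/2 → R at (10,7); v=(-1,2)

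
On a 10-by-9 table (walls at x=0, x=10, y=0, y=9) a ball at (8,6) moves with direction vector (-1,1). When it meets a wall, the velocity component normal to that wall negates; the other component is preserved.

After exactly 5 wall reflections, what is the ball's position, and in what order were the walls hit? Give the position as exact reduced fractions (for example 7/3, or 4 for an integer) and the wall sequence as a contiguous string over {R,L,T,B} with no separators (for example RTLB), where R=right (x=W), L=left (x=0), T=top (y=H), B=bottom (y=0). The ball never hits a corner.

1. t=3 → T at (5,9); v=(-1,-1)
2. t=5 → L at (0,4); v=(1,-1)
3. t=4 → B at (4,0); v=(1,1)
4. t=6 → R at (10,6); v=(-1,1)
5. t=3 → T at (7,9); v=(-1,-1)

Final position: (7,9)
Wall sequence: TLBRT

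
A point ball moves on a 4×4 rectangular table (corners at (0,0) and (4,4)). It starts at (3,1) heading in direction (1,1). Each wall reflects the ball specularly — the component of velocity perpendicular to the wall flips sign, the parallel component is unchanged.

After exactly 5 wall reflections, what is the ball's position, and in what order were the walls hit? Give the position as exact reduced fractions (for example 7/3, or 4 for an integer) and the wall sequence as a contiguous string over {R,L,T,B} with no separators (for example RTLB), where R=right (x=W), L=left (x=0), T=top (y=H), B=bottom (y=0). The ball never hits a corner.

Final position: (4,2)
Wall sequence: RTLBR

1. t=1 → R at (4,2); v=(-1,1)
2. t=2 → T at (2,4); v=(-1,-1)
3. t=2 → L at (0,2); v=(1,-1)
4. t=2 → B at (2,0); v=(1,1)
5. t=2 → R at (4,2); v=(-1,1)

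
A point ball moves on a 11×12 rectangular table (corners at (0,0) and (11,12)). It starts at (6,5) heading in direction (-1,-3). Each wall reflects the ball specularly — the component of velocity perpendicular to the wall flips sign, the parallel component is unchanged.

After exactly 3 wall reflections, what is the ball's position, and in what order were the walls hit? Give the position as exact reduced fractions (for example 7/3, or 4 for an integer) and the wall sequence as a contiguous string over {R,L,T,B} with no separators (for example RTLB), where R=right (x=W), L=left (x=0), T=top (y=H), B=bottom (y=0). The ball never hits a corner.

1. t=5/3 → B at (13/3,0); v=(-1,3)
2. t=4 → T at (1/3,12); v=(-1,-3)
3. t=1/3 → L at (0,11); v=(1,-3)

Final position: (0,11)
Wall sequence: BTL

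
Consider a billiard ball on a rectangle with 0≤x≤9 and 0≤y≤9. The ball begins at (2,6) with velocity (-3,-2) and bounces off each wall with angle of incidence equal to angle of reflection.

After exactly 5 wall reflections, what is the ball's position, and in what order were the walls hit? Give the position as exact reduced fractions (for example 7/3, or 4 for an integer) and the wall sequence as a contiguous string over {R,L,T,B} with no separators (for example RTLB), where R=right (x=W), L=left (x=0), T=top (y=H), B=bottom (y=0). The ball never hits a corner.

Final position: (5/2,9)
Wall sequence: LBRLT

1. t=2/3 → L at (0,14/3); v=(3,-2)
2. t=7/3 → B at (7,0); v=(3,2)
3. t=2/3 → R at (9,4/3); v=(-3,2)
4. t=3 → L at (0,22/3); v=(3,2)
5. t=5/6 → T at (5/2,9); v=(3,-2)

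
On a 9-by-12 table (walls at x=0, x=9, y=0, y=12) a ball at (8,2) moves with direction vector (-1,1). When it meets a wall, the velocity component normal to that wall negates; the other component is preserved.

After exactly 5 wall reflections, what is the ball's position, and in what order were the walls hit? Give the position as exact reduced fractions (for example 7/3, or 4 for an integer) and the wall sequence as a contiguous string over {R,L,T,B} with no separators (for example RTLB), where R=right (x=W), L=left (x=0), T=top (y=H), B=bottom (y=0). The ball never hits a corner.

Final position: (0,4)
Wall sequence: LTRBL

1. t=8 → L at (0,10); v=(1,1)
2. t=2 → T at (2,12); v=(1,-1)
3. t=7 → R at (9,5); v=(-1,-1)
4. t=5 → B at (4,0); v=(-1,1)
5. t=4 → L at (0,4); v=(1,1)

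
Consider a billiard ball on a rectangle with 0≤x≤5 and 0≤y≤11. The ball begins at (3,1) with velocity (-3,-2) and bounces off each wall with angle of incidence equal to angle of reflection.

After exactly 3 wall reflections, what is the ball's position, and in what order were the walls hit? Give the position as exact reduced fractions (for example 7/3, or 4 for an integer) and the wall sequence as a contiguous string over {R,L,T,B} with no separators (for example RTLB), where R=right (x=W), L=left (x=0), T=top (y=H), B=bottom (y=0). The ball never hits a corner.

1. t=1/2 → B at (3/2,0); v=(-3,2)
2. t=1/2 → L at (0,1); v=(3,2)
3. t=5/3 → R at (5,13/3); v=(-3,2)

Final position: (5,13/3)
Wall sequence: BLR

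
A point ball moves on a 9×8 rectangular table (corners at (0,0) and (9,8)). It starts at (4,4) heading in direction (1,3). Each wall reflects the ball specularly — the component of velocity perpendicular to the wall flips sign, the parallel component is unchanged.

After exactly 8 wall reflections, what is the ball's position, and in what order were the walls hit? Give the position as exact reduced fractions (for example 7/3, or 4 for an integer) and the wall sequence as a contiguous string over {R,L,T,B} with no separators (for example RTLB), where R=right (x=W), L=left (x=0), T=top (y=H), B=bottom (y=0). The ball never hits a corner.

1. t=4/3 → T at (16/3,8); v=(1,-3)
2. t=8/3 → B at (8,0); v=(1,3)
3. t=1 → R at (9,3); v=(-1,3)
4. t=5/3 → T at (22/3,8); v=(-1,-3)
5. t=8/3 → B at (14/3,0); v=(-1,3)
6. t=8/3 → T at (2,8); v=(-1,-3)
7. t=2 → L at (0,2); v=(1,-3)
8. t=2/3 → B at (2/3,0); v=(1,3)

Final position: (2/3,0)
Wall sequence: TBRTBTLB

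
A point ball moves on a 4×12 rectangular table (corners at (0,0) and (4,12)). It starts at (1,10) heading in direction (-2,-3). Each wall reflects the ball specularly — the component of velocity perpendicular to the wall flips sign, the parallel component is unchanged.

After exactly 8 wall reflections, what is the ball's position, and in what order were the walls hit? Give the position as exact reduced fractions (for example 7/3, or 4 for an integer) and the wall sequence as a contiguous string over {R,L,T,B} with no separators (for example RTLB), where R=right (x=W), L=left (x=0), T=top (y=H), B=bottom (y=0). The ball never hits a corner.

1. t=1/2 → L at (0,17/2); v=(2,-3)
2. t=2 → R at (4,5/2); v=(-2,-3)
3. t=5/6 → B at (7/3,0); v=(-2,3)
4. t=7/6 → L at (0,7/2); v=(2,3)
5. t=2 → R at (4,19/2); v=(-2,3)
6. t=5/6 → T at (7/3,12); v=(-2,-3)
7. t=7/6 → L at (0,17/2); v=(2,-3)
8. t=2 → R at (4,5/2); v=(-2,-3)

Final position: (4,5/2)
Wall sequence: LRBLRTLR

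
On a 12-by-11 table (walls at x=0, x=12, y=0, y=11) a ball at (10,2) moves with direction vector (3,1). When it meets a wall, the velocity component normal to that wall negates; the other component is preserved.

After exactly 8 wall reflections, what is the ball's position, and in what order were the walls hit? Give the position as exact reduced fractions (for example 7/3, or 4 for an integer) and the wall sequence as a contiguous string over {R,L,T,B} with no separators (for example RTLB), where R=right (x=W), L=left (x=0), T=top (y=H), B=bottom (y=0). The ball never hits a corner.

Final position: (0,2/3)
Wall sequence: RLRTLRBL

1. t=2/3 → R at (12,8/3); v=(-3,1)
2. t=4 → L at (0,20/3); v=(3,1)
3. t=4 → R at (12,32/3); v=(-3,1)
4. t=1/3 → T at (11,11); v=(-3,-1)
5. t=11/3 → L at (0,22/3); v=(3,-1)
6. t=4 → R at (12,10/3); v=(-3,-1)
7. t=10/3 → B at (2,0); v=(-3,1)
8. t=2/3 → L at (0,2/3); v=(3,1)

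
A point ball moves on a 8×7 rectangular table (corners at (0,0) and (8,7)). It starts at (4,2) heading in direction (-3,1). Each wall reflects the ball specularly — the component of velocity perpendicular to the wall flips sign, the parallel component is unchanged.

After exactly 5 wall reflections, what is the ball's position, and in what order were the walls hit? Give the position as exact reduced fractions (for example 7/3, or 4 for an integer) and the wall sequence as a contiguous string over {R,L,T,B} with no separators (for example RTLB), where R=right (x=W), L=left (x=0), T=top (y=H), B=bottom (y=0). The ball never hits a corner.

1. t=4/3 → L at (0,10/3); v=(3,1)
2. t=8/3 → R at (8,6); v=(-3,1)
3. t=1 → T at (5,7); v=(-3,-1)
4. t=5/3 → L at (0,16/3); v=(3,-1)
5. t=8/3 → R at (8,8/3); v=(-3,-1)

Final position: (8,8/3)
Wall sequence: LRTLR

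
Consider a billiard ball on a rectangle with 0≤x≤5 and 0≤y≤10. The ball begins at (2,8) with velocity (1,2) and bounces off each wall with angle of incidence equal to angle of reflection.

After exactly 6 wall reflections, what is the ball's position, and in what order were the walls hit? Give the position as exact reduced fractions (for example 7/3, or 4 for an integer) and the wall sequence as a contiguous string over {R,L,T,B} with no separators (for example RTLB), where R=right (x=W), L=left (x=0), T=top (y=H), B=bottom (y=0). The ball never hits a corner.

1. t=1 → T at (3,10); v=(1,-2)
2. t=2 → R at (5,6); v=(-1,-2)
3. t=3 → B at (2,0); v=(-1,2)
4. t=2 → L at (0,4); v=(1,2)
5. t=3 → T at (3,10); v=(1,-2)
6. t=2 → R at (5,6); v=(-1,-2)

Final position: (5,6)
Wall sequence: TRBLTR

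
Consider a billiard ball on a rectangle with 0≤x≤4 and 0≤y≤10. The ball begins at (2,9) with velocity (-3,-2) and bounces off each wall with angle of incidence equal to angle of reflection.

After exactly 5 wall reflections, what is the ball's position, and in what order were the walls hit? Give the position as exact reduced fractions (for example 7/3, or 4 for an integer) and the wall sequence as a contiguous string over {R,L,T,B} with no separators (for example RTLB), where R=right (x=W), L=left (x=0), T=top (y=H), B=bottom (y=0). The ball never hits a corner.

Final position: (4,1/3)
Wall sequence: LRLBR

1. t=2/3 → L at (0,23/3); v=(3,-2)
2. t=4/3 → R at (4,5); v=(-3,-2)
3. t=4/3 → L at (0,7/3); v=(3,-2)
4. t=7/6 → B at (7/2,0); v=(3,2)
5. t=1/6 → R at (4,1/3); v=(-3,2)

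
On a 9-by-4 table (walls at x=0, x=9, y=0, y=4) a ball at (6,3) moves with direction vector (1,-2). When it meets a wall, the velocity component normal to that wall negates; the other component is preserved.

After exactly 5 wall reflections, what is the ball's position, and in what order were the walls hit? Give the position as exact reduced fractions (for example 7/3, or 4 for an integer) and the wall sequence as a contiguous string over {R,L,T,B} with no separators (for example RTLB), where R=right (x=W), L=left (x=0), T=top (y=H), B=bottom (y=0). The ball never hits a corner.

Final position: (9/2,4)
Wall sequence: BRTBT

1. t=3/2 → B at (15/2,0); v=(1,2)
2. t=3/2 → R at (9,3); v=(-1,2)
3. t=1/2 → T at (17/2,4); v=(-1,-2)
4. t=2 → B at (13/2,0); v=(-1,2)
5. t=2 → T at (9/2,4); v=(-1,-2)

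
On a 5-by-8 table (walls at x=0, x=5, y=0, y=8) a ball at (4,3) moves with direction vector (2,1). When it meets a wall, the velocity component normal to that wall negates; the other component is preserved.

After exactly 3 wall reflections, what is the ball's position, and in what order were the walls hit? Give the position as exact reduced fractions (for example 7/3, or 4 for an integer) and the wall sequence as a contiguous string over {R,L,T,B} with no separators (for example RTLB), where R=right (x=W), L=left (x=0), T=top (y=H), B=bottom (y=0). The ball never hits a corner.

Final position: (4,8)
Wall sequence: RLT

1. t=1/2 → R at (5,7/2); v=(-2,1)
2. t=5/2 → L at (0,6); v=(2,1)
3. t=2 → T at (4,8); v=(2,-1)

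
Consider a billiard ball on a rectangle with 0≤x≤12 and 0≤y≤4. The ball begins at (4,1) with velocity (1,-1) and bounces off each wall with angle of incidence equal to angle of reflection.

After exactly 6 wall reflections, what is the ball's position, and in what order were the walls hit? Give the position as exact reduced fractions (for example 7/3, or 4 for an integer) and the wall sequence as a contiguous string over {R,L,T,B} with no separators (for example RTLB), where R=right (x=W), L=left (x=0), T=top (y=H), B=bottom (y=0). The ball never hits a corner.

Final position: (3,0)
Wall sequence: BTRBTB

1. t=1 → B at (5,0); v=(1,1)
2. t=4 → T at (9,4); v=(1,-1)
3. t=3 → R at (12,1); v=(-1,-1)
4. t=1 → B at (11,0); v=(-1,1)
5. t=4 → T at (7,4); v=(-1,-1)
6. t=4 → B at (3,0); v=(-1,1)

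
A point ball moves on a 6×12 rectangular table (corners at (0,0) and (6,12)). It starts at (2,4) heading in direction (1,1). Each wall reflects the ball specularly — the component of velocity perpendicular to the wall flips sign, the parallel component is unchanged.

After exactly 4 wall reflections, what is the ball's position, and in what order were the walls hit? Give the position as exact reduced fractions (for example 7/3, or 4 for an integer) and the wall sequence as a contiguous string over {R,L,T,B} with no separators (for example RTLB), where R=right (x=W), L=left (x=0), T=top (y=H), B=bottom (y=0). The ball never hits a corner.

Final position: (6,4)
Wall sequence: RTLR

1. t=4 → R at (6,8); v=(-1,1)
2. t=4 → T at (2,12); v=(-1,-1)
3. t=2 → L at (0,10); v=(1,-1)
4. t=6 → R at (6,4); v=(-1,-1)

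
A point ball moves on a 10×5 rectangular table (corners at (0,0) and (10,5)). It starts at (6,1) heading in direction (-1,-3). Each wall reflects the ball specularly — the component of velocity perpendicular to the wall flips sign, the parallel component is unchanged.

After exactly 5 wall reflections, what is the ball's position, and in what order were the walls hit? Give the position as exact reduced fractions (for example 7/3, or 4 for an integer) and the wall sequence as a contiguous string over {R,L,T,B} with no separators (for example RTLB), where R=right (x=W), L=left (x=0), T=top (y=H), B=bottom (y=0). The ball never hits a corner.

1. t=1/3 → B at (17/3,0); v=(-1,3)
2. t=5/3 → T at (4,5); v=(-1,-3)
3. t=5/3 → B at (7/3,0); v=(-1,3)
4. t=5/3 → T at (2/3,5); v=(-1,-3)
5. t=2/3 → L at (0,3); v=(1,-3)

Final position: (0,3)
Wall sequence: BTBTL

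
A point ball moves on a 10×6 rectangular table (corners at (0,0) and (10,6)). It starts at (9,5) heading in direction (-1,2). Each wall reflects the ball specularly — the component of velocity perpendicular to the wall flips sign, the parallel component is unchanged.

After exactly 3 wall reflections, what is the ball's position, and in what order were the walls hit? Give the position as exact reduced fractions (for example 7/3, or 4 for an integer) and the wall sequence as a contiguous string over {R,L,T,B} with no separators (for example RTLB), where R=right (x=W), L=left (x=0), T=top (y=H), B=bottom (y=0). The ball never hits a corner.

1. t=1/2 → T at (17/2,6); v=(-1,-2)
2. t=3 → B at (11/2,0); v=(-1,2)
3. t=3 → T at (5/2,6); v=(-1,-2)

Final position: (5/2,6)
Wall sequence: TBT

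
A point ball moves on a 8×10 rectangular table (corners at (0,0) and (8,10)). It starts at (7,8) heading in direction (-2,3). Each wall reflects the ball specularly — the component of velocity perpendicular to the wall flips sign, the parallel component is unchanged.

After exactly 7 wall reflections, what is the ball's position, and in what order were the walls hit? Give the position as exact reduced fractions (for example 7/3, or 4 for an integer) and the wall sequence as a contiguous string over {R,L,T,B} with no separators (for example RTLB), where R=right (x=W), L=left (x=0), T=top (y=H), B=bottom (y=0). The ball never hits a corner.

1. t=2/3 → T at (17/3,10); v=(-2,-3)
2. t=17/6 → L at (0,3/2); v=(2,-3)
3. t=1/2 → B at (1,0); v=(2,3)
4. t=10/3 → T at (23/3,10); v=(2,-3)
5. t=1/6 → R at (8,19/2); v=(-2,-3)
6. t=19/6 → B at (5/3,0); v=(-2,3)
7. t=5/6 → L at (0,5/2); v=(2,3)

Final position: (0,5/2)
Wall sequence: TLBTRBL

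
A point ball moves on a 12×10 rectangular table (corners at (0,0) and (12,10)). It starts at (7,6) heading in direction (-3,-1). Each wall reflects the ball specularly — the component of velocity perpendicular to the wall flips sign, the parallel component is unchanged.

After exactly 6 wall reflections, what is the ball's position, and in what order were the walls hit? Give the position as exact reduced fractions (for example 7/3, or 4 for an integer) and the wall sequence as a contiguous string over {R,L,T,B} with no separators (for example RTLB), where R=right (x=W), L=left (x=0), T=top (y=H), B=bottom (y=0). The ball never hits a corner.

Final position: (7,10)
Wall sequence: LBRLRT

1. t=7/3 → L at (0,11/3); v=(3,-1)
2. t=11/3 → B at (11,0); v=(3,1)
3. t=1/3 → R at (12,1/3); v=(-3,1)
4. t=4 → L at (0,13/3); v=(3,1)
5. t=4 → R at (12,25/3); v=(-3,1)
6. t=5/3 → T at (7,10); v=(-3,-1)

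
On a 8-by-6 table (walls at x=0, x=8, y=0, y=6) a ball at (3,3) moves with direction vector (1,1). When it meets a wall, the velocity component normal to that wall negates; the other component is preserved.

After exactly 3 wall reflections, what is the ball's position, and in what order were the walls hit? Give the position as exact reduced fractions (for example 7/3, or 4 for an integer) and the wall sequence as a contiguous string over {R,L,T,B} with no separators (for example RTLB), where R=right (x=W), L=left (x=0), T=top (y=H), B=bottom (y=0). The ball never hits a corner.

1. t=3 → T at (6,6); v=(1,-1)
2. t=2 → R at (8,4); v=(-1,-1)
3. t=4 → B at (4,0); v=(-1,1)

Final position: (4,0)
Wall sequence: TRB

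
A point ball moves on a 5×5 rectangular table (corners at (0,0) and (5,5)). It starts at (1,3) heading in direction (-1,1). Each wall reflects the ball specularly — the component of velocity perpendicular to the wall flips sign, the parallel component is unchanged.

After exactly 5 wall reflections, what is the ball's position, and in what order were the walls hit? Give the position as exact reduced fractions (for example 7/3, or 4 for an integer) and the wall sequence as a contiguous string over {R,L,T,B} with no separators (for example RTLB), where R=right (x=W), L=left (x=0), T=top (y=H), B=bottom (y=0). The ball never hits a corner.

1. t=1 → L at (0,4); v=(1,1)
2. t=1 → T at (1,5); v=(1,-1)
3. t=4 → R at (5,1); v=(-1,-1)
4. t=1 → B at (4,0); v=(-1,1)
5. t=4 → L at (0,4); v=(1,1)

Final position: (0,4)
Wall sequence: LTRBL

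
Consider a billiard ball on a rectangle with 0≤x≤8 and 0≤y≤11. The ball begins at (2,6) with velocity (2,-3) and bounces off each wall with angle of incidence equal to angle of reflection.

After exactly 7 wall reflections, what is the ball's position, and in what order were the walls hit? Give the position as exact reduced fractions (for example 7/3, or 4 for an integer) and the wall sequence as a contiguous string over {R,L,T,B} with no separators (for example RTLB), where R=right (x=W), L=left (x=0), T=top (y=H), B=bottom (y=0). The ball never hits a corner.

Final position: (4,11)
Wall sequence: BRTLBRT

1. t=2 → B at (6,0); v=(2,3)
2. t=1 → R at (8,3); v=(-2,3)
3. t=8/3 → T at (8/3,11); v=(-2,-3)
4. t=4/3 → L at (0,7); v=(2,-3)
5. t=7/3 → B at (14/3,0); v=(2,3)
6. t=5/3 → R at (8,5); v=(-2,3)
7. t=2 → T at (4,11); v=(-2,-3)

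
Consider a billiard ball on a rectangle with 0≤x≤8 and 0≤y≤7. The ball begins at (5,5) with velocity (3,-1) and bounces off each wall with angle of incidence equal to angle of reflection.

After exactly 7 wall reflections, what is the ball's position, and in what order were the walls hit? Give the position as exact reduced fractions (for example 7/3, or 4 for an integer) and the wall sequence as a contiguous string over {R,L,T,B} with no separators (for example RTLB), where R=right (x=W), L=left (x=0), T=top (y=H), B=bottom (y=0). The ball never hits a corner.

Final position: (7,7)
Wall sequence: RLBRLRT

1. t=1 → R at (8,4); v=(-3,-1)
2. t=8/3 → L at (0,4/3); v=(3,-1)
3. t=4/3 → B at (4,0); v=(3,1)
4. t=4/3 → R at (8,4/3); v=(-3,1)
5. t=8/3 → L at (0,4); v=(3,1)
6. t=8/3 → R at (8,20/3); v=(-3,1)
7. t=1/3 → T at (7,7); v=(-3,-1)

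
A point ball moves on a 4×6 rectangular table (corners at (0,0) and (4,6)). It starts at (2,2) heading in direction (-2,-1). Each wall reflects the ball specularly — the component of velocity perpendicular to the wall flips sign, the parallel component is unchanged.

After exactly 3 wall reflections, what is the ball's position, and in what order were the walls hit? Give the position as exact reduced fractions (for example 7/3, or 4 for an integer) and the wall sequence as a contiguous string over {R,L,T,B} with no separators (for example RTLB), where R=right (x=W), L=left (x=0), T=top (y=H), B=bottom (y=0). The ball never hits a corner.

Final position: (4,1)
Wall sequence: LBR

1. t=1 → L at (0,1); v=(2,-1)
2. t=1 → B at (2,0); v=(2,1)
3. t=1 → R at (4,1); v=(-2,1)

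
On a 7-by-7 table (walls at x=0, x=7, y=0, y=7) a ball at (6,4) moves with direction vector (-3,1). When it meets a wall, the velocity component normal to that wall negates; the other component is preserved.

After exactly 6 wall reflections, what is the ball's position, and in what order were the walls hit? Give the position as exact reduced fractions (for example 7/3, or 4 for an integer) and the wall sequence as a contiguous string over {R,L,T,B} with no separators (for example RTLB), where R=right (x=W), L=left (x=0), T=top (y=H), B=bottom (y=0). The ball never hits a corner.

1. t=2 → L at (0,6); v=(3,1)
2. t=1 → T at (3,7); v=(3,-1)
3. t=4/3 → R at (7,17/3); v=(-3,-1)
4. t=7/3 → L at (0,10/3); v=(3,-1)
5. t=7/3 → R at (7,1); v=(-3,-1)
6. t=1 → B at (4,0); v=(-3,1)

Final position: (4,0)
Wall sequence: LTRLRB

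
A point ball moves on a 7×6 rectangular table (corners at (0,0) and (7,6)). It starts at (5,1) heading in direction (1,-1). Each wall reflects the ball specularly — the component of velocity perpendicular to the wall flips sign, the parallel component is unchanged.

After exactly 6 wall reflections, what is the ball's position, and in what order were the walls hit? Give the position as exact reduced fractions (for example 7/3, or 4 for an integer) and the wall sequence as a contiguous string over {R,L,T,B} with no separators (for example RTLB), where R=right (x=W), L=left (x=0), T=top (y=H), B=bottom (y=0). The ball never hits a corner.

1. t=1 → B at (6,0); v=(1,1)
2. t=1 → R at (7,1); v=(-1,1)
3. t=5 → T at (2,6); v=(-1,-1)
4. t=2 → L at (0,4); v=(1,-1)
5. t=4 → B at (4,0); v=(1,1)
6. t=3 → R at (7,3); v=(-1,1)

Final position: (7,3)
Wall sequence: BRTLBR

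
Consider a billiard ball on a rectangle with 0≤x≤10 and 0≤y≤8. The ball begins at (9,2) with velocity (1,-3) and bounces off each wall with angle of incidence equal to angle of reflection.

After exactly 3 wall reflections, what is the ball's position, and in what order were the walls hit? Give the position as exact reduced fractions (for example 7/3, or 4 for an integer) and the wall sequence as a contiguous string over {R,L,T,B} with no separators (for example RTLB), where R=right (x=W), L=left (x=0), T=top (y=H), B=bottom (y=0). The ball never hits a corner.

1. t=2/3 → B at (29/3,0); v=(1,3)
2. t=1/3 → R at (10,1); v=(-1,3)
3. t=7/3 → T at (23/3,8); v=(-1,-3)

Final position: (23/3,8)
Wall sequence: BRT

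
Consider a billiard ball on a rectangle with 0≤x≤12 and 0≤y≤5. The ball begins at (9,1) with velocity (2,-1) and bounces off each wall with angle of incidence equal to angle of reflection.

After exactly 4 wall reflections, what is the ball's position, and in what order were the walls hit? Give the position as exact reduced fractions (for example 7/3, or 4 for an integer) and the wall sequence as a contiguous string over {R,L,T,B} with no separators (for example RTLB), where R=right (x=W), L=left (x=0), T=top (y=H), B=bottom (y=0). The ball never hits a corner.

Final position: (0,7/2)
Wall sequence: BRTL

1. t=1 → B at (11,0); v=(2,1)
2. t=1/2 → R at (12,1/2); v=(-2,1)
3. t=9/2 → T at (3,5); v=(-2,-1)
4. t=3/2 → L at (0,7/2); v=(2,-1)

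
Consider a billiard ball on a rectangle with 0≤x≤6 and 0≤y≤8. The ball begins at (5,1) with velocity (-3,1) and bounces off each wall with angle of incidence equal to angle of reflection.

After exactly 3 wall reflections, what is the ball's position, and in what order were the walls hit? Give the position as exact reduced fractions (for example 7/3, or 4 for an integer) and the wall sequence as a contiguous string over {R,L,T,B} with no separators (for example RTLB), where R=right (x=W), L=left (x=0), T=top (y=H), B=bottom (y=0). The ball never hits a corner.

1. t=5/3 → L at (0,8/3); v=(3,1)
2. t=2 → R at (6,14/3); v=(-3,1)
3. t=2 → L at (0,20/3); v=(3,1)

Final position: (0,20/3)
Wall sequence: LRL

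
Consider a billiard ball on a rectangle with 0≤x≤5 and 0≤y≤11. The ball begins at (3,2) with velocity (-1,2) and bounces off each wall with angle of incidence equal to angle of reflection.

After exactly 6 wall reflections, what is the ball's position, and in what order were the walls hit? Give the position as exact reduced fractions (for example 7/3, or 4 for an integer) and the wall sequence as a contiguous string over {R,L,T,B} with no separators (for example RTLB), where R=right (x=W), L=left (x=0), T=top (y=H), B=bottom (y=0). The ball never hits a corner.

Final position: (5/2,11)
Wall sequence: LTRBLT

1. t=3 → L at (0,8); v=(1,2)
2. t=3/2 → T at (3/2,11); v=(1,-2)
3. t=7/2 → R at (5,4); v=(-1,-2)
4. t=2 → B at (3,0); v=(-1,2)
5. t=3 → L at (0,6); v=(1,2)
6. t=5/2 → T at (5/2,11); v=(1,-2)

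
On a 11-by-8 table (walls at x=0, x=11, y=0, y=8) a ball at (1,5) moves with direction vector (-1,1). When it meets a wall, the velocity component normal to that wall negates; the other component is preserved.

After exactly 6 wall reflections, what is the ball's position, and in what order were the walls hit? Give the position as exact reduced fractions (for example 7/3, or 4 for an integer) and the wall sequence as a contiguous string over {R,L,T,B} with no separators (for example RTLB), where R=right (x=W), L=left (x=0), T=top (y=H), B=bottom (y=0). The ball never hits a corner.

Final position: (0,4)
Wall sequence: LTBRTL

1. t=1 → L at (0,6); v=(1,1)
2. t=2 → T at (2,8); v=(1,-1)
3. t=8 → B at (10,0); v=(1,1)
4. t=1 → R at (11,1); v=(-1,1)
5. t=7 → T at (4,8); v=(-1,-1)
6. t=4 → L at (0,4); v=(1,-1)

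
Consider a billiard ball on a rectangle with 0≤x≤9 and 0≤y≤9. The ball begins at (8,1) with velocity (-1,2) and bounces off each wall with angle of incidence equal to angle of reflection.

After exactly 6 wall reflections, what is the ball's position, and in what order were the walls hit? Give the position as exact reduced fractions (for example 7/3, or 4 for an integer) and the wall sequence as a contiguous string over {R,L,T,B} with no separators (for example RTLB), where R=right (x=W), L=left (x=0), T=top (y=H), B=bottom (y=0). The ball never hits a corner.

Final position: (17/2,0)
Wall sequence: TLBTRB

1. t=4 → T at (4,9); v=(-1,-2)
2. t=4 → L at (0,1); v=(1,-2)
3. t=1/2 → B at (1/2,0); v=(1,2)
4. t=9/2 → T at (5,9); v=(1,-2)
5. t=4 → R at (9,1); v=(-1,-2)
6. t=1/2 → B at (17/2,0); v=(-1,2)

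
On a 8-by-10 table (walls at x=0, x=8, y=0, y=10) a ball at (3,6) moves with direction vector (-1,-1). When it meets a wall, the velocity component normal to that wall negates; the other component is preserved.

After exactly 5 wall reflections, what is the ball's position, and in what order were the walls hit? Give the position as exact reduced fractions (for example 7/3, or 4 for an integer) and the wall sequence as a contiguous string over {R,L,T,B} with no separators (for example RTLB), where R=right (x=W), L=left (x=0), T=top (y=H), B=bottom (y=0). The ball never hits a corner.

Final position: (0,7)
Wall sequence: LBRTL

1. t=3 → L at (0,3); v=(1,-1)
2. t=3 → B at (3,0); v=(1,1)
3. t=5 → R at (8,5); v=(-1,1)
4. t=5 → T at (3,10); v=(-1,-1)
5. t=3 → L at (0,7); v=(1,-1)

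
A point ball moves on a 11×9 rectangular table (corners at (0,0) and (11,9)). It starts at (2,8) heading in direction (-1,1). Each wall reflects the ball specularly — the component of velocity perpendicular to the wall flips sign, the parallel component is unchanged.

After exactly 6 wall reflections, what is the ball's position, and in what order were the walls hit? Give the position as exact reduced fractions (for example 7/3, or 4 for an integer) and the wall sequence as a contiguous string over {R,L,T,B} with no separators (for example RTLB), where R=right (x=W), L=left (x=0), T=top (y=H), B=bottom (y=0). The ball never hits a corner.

Final position: (0,4)
Wall sequence: TLBRTL

1. t=1 → T at (1,9); v=(-1,-1)
2. t=1 → L at (0,8); v=(1,-1)
3. t=8 → B at (8,0); v=(1,1)
4. t=3 → R at (11,3); v=(-1,1)
5. t=6 → T at (5,9); v=(-1,-1)
6. t=5 → L at (0,4); v=(1,-1)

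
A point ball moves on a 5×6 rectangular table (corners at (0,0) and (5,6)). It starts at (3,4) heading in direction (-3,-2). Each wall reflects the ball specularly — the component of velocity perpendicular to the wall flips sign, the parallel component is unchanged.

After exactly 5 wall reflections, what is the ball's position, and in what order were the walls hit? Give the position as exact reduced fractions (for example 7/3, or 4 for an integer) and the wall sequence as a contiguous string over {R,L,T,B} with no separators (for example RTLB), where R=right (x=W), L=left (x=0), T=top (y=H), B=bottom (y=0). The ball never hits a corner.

1. t=1 → L at (0,2); v=(3,-2)
2. t=1 → B at (3,0); v=(3,2)
3. t=2/3 → R at (5,4/3); v=(-3,2)
4. t=5/3 → L at (0,14/3); v=(3,2)
5. t=2/3 → T at (2,6); v=(3,-2)

Final position: (2,6)
Wall sequence: LBRLT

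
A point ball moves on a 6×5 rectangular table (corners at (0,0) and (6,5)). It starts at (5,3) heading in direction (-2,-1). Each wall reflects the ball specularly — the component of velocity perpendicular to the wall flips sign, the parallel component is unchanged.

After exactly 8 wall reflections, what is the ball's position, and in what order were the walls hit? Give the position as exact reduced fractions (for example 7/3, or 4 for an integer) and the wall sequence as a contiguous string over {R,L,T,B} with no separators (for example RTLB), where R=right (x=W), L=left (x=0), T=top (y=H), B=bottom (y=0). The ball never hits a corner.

1. t=5/2 → L at (0,1/2); v=(2,-1)
2. t=1/2 → B at (1,0); v=(2,1)
3. t=5/2 → R at (6,5/2); v=(-2,1)
4. t=5/2 → T at (1,5); v=(-2,-1)
5. t=1/2 → L at (0,9/2); v=(2,-1)
6. t=3 → R at (6,3/2); v=(-2,-1)
7. t=3/2 → B at (3,0); v=(-2,1)
8. t=3/2 → L at (0,3/2); v=(2,1)

Final position: (0,3/2)
Wall sequence: LBRTLRBL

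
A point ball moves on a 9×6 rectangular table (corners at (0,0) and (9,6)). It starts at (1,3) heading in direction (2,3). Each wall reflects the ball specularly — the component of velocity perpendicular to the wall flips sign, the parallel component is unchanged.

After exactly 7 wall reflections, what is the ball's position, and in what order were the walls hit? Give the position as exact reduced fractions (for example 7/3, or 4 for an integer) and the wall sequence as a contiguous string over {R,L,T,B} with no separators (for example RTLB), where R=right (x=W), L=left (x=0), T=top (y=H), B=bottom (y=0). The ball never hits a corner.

1. t=1 → T at (3,6); v=(2,-3)
2. t=2 → B at (7,0); v=(2,3)
3. t=1 → R at (9,3); v=(-2,3)
4. t=1 → T at (7,6); v=(-2,-3)
5. t=2 → B at (3,0); v=(-2,3)
6. t=3/2 → L at (0,9/2); v=(2,3)
7. t=1/2 → T at (1,6); v=(2,-3)

Final position: (1,6)
Wall sequence: TBRTBLT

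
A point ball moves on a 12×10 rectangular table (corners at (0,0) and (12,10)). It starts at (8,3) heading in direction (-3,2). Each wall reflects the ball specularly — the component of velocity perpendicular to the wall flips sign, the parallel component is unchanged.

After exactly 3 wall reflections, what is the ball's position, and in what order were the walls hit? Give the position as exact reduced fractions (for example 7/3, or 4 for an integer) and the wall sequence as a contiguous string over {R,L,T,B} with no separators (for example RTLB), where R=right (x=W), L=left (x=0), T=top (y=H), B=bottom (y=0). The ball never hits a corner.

1. t=8/3 → L at (0,25/3); v=(3,2)
2. t=5/6 → T at (5/2,10); v=(3,-2)
3. t=19/6 → R at (12,11/3); v=(-3,-2)

Final position: (12,11/3)
Wall sequence: LTR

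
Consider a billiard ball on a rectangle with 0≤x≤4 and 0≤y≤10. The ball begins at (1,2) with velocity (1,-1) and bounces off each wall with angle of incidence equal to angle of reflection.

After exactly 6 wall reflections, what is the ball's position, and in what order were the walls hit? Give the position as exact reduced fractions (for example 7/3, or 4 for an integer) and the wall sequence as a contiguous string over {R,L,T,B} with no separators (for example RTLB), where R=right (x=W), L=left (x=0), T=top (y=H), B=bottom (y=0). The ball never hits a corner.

Final position: (0,7)
Wall sequence: BRLRTL

1. t=2 → B at (3,0); v=(1,1)
2. t=1 → R at (4,1); v=(-1,1)
3. t=4 → L at (0,5); v=(1,1)
4. t=4 → R at (4,9); v=(-1,1)
5. t=1 → T at (3,10); v=(-1,-1)
6. t=3 → L at (0,7); v=(1,-1)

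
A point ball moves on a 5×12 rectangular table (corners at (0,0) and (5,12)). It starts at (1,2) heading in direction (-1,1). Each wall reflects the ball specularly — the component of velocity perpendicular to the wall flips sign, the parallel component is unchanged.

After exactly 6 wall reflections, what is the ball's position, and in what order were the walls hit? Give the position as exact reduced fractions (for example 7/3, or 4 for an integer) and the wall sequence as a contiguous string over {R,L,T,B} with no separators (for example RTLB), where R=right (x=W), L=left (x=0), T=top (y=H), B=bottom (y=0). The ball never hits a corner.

1. t=1 → L at (0,3); v=(1,1)
2. t=5 → R at (5,8); v=(-1,1)
3. t=4 → T at (1,12); v=(-1,-1)
4. t=1 → L at (0,11); v=(1,-1)
5. t=5 → R at (5,6); v=(-1,-1)
6. t=5 → L at (0,1); v=(1,-1)

Final position: (0,1)
Wall sequence: LRTLRL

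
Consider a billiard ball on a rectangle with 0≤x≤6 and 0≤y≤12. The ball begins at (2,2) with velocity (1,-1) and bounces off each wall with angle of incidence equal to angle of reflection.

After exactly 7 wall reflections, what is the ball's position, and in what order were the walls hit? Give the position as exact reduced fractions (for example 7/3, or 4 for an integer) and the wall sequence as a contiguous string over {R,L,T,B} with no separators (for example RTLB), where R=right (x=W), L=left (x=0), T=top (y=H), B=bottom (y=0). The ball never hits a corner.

Final position: (4,0)
Wall sequence: BRLTRLB

1. t=2 → B at (4,0); v=(1,1)
2. t=2 → R at (6,2); v=(-1,1)
3. t=6 → L at (0,8); v=(1,1)
4. t=4 → T at (4,12); v=(1,-1)
5. t=2 → R at (6,10); v=(-1,-1)
6. t=6 → L at (0,4); v=(1,-1)
7. t=4 → B at (4,0); v=(1,1)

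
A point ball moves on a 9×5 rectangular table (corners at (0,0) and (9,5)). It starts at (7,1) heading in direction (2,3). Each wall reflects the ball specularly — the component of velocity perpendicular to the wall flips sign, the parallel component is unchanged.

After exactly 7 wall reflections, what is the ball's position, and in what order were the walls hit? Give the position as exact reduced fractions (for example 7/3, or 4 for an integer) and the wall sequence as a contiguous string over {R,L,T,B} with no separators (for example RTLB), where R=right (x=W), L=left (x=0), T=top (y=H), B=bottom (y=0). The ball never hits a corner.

1. t=1 → R at (9,4); v=(-2,3)
2. t=1/3 → T at (25/3,5); v=(-2,-3)
3. t=5/3 → B at (5,0); v=(-2,3)
4. t=5/3 → T at (5/3,5); v=(-2,-3)
5. t=5/6 → L at (0,5/2); v=(2,-3)
6. t=5/6 → B at (5/3,0); v=(2,3)
7. t=5/3 → T at (5,5); v=(2,-3)

Final position: (5,5)
Wall sequence: RTBTLBT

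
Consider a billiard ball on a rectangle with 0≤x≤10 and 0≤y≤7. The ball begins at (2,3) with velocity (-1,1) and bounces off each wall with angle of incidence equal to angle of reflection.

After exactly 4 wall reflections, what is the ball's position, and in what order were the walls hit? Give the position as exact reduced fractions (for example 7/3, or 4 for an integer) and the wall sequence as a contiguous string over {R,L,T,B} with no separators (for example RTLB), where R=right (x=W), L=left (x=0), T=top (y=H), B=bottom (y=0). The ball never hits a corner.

Final position: (10,1)
Wall sequence: LTBR

1. t=2 → L at (0,5); v=(1,1)
2. t=2 → T at (2,7); v=(1,-1)
3. t=7 → B at (9,0); v=(1,1)
4. t=1 → R at (10,1); v=(-1,1)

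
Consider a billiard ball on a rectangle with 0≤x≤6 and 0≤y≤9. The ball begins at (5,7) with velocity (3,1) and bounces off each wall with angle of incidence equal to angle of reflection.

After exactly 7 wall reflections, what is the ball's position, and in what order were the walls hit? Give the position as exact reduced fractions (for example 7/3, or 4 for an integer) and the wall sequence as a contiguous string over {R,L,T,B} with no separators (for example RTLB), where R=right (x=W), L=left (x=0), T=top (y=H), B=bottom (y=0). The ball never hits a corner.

Final position: (0,2/3)
Wall sequence: RTLRLRL

1. t=1/3 → R at (6,22/3); v=(-3,1)
2. t=5/3 → T at (1,9); v=(-3,-1)
3. t=1/3 → L at (0,26/3); v=(3,-1)
4. t=2 → R at (6,20/3); v=(-3,-1)
5. t=2 → L at (0,14/3); v=(3,-1)
6. t=2 → R at (6,8/3); v=(-3,-1)
7. t=2 → L at (0,2/3); v=(3,-1)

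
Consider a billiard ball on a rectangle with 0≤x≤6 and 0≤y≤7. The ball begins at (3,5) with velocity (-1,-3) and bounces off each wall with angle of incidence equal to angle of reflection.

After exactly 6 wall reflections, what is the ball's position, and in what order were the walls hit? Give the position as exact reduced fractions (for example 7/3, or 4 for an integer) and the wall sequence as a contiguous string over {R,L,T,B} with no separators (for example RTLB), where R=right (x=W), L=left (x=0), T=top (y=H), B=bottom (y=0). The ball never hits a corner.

Final position: (6,6)
Wall sequence: BLTBTR

1. t=5/3 → B at (4/3,0); v=(-1,3)
2. t=4/3 → L at (0,4); v=(1,3)
3. t=1 → T at (1,7); v=(1,-3)
4. t=7/3 → B at (10/3,0); v=(1,3)
5. t=7/3 → T at (17/3,7); v=(1,-3)
6. t=1/3 → R at (6,6); v=(-1,-3)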